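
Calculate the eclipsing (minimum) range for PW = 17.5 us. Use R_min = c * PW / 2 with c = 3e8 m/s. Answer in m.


R_min = 3e8 * 17.5e-6 / 2 = 2625.0 m

2625.0 m


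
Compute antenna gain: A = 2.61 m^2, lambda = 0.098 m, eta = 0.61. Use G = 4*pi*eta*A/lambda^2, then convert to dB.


G_linear = 4*pi*0.61*2.61/0.098^2 = 2083.19
G_dB = 10*log10(2083.19) = 33.2 dB

33.2 dB


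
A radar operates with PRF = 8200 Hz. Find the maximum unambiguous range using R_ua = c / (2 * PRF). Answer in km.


R_ua = 3e8 / (2 * 8200) = 18292.7 m = 18.3 km

18.3 km


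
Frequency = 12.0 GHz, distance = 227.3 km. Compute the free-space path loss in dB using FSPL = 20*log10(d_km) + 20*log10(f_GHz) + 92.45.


20*log10(227.3) = 47.13
20*log10(12.0) = 21.58
FSPL = 161.2 dB

161.2 dB


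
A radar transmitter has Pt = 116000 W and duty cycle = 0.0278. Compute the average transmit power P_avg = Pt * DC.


P_avg = 116000 * 0.0278 = 3224.8 W

3224.8 W


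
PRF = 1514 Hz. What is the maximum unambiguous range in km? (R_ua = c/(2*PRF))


R_ua = 3e8 / (2 * 1514) = 99075.3 m = 99.1 km

99.1 km


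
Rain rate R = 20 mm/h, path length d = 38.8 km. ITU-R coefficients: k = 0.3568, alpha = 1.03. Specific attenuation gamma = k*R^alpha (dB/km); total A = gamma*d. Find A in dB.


gamma = 0.3568 * 20^1.03 = 7.807028 dB/km
A = 7.807028 * 38.8 = 302.91 dB

302.91 dB


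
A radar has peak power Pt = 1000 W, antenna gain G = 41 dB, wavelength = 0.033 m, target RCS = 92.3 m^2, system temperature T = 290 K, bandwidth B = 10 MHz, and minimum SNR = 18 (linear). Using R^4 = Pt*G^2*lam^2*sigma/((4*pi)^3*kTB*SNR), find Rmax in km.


G_lin = 10^(41/10) = 12589.254118
R^4 = 1000 * 12589.254118^2 * 0.033^2 * 92.3 / ((4*pi)^3 * 1.38e-23 * 290 * 10000000.0 * 18)
R^4 = 1.11442e19 m^4
R_max = (1.11442e19)^(1/4) = 57778.0 m = 57.8 km

57.8 km


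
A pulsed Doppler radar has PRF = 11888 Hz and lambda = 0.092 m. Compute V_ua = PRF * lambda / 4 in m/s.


V_ua = 11888 * 0.092 / 4 = 273.4 m/s

273.4 m/s


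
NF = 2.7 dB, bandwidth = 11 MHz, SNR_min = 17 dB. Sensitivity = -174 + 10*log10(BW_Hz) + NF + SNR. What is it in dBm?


10*log10(11000000.0) = 70.41
S = -174 + 70.41 + 2.7 + 17 = -83.9 dBm

-83.9 dBm


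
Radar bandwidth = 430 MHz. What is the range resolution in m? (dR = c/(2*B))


dR = 3e8 / (2 * 430000000.0) = 0.35 m

0.35 m


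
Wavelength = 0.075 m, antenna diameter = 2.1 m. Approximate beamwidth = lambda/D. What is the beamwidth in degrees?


BW_rad = 0.075 / 2.1 = 0.035714
BW_deg = 2.05 degrees

2.05 degrees


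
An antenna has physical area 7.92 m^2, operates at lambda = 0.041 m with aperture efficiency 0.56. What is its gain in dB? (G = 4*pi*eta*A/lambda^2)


G_linear = 4*pi*0.56*7.92/0.041^2 = 33155.48
G_dB = 10*log10(33155.48) = 45.2 dB

45.2 dB


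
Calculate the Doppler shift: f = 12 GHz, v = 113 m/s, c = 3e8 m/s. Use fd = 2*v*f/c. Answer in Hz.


fd = 2 * 113 * 12000000000.0 / 3e8 = 9040.0 Hz

9040.0 Hz


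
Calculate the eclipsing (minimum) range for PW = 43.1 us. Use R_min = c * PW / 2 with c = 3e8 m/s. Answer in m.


R_min = 3e8 * 43.1e-6 / 2 = 6465.0 m

6465.0 m


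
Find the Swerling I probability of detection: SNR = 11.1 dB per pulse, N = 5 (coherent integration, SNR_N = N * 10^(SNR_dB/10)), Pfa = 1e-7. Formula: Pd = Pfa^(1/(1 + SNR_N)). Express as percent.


SNR_lin = 10^(11.1/10) = 12.8825
SNR_N = 5 * 12.8825 = 64.4125
1/(1 + SNR_N) = 1/65.4125 = 0.0152876
Pd = (1e-7)^0.0152876 = 0.7816
Pd = 78.2%

78.2%


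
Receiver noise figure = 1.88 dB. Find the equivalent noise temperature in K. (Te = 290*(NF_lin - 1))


NF_lin = 10^(1.88/10) = 1.5417
Te = 290 * (1.5417 - 1) = 157.1 K

157.1 K


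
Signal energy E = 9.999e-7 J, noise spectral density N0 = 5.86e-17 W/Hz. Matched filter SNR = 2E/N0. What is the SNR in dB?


SNR_lin = 2 * 9.999e-7 / 5.86e-17 = 3.413e10
SNR_dB = 10*log10(3.413e10) = 105.3 dB

105.3 dB


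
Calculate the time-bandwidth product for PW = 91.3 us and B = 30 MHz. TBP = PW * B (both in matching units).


TBP = 91.3 * 30 = 2739.0

2739.0


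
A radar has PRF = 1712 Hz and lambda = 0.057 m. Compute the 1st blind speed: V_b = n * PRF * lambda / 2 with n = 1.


V_blind = 1 * 1712 * 0.057 / 2 = 48.8 m/s

48.8 m/s


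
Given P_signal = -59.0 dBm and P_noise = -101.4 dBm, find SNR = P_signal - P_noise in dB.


SNR = -59.0 - (-101.4) = 42.4 dB

42.4 dB


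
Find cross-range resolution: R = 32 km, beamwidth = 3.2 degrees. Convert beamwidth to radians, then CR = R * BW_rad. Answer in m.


BW_rad = 0.055850536
CR = 32000 * 0.055850536 = 1787.2 m

1787.2 m


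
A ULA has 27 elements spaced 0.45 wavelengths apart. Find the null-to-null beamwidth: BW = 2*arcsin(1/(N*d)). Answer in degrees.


1/(N*d) = 1/(27*0.45) = 0.082305
BW = 2*arcsin(0.082305) = 9.4 degrees

9.4 degrees


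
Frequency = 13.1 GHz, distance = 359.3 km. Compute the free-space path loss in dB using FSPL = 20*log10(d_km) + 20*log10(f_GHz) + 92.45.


20*log10(359.3) = 51.11
20*log10(13.1) = 22.35
FSPL = 165.9 dB

165.9 dB


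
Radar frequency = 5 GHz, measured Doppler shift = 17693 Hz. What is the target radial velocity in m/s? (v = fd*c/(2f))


v = 17693 * 3e8 / (2 * 5000000000.0) = 530.8 m/s

530.8 m/s


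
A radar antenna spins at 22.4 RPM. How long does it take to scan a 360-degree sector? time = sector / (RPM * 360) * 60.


t = 360 / (22.4 * 360) * 60 = 2.68 s

2.68 s


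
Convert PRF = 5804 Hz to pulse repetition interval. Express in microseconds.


PRI = 1/5804 = 0.000172295 s = 172.3 us

172.3 us


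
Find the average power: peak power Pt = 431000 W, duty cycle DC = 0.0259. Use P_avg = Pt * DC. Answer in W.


P_avg = 431000 * 0.0259 = 11162.9 W

11162.9 W


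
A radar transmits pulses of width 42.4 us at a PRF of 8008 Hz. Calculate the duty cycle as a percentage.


DC = 42.4e-6 * 8008 * 100 = 33.95%

33.95%


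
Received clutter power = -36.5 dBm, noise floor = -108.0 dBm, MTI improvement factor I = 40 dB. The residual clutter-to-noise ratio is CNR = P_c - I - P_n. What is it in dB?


CNR = -36.5 - 40 - (-108.0) = 31.5 dB

31.5 dB


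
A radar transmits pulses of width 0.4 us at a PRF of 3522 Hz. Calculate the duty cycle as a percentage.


DC = 0.4e-6 * 3522 * 100 = 0.14%

0.14%


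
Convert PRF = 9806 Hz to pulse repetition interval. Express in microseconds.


PRI = 1/9806 = 0.0001019784 s = 102.0 us

102.0 us


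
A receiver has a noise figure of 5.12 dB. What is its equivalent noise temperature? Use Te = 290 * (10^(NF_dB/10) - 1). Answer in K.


NF_lin = 10^(5.12/10) = 3.250873
Te = 290 * (3.250873 - 1) = 652.8 K

652.8 K


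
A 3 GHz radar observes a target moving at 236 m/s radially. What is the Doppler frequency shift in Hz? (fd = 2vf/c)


fd = 2 * 236 * 3000000000.0 / 3e8 = 4720.0 Hz

4720.0 Hz


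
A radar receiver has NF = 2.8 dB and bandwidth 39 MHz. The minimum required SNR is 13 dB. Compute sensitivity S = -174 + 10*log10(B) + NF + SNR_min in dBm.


10*log10(39000000.0) = 75.91
S = -174 + 75.91 + 2.8 + 13 = -82.3 dBm

-82.3 dBm


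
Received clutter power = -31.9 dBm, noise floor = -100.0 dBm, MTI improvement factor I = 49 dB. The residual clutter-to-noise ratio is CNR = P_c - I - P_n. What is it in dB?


CNR = -31.9 - 49 - (-100.0) = 19.1 dB

19.1 dB


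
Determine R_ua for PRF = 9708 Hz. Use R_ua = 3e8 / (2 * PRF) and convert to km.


R_ua = 3e8 / (2 * 9708) = 15451.2 m = 15.5 km

15.5 km


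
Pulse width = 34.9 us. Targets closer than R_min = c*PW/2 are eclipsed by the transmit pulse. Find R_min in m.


R_min = 3e8 * 34.9e-6 / 2 = 5235.0 m

5235.0 m


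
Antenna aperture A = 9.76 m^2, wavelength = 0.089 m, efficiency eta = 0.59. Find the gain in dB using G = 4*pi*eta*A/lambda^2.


G_linear = 4*pi*0.59*9.76/0.089^2 = 9135.49
G_dB = 10*log10(9135.49) = 39.6 dB

39.6 dB


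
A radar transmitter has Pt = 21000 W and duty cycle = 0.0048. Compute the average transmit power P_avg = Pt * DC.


P_avg = 21000 * 0.0048 = 100.8 W

100.8 W


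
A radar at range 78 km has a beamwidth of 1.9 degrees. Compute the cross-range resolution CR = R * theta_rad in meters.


BW_rad = 0.033161256
CR = 78000 * 0.033161256 = 2586.6 m

2586.6 m


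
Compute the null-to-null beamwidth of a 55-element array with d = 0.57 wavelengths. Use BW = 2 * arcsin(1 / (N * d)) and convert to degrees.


1/(N*d) = 1/(55*0.57) = 0.031898
BW = 2*arcsin(0.031898) = 3.7 degrees

3.7 degrees


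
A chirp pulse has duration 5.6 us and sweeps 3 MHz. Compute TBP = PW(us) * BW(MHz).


TBP = 5.6 * 3 = 16.8

16.8


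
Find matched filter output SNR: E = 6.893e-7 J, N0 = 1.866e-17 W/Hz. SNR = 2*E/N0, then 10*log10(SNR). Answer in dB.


SNR_lin = 2 * 6.893e-7 / 1.866e-17 = 7.388e10
SNR_dB = 10*log10(7.388e10) = 108.7 dB

108.7 dB


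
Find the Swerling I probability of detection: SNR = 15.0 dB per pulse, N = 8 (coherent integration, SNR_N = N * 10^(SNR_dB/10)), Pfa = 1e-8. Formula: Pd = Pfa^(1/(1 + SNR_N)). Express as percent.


SNR_lin = 10^(15.0/10) = 31.62278
SNR_N = 8 * 31.62278 = 252.98224
1/(1 + SNR_N) = 1/253.98224 = 0.0039373
Pd = (1e-8)^0.0039373 = 0.93004
Pd = 93.0%

93.0%


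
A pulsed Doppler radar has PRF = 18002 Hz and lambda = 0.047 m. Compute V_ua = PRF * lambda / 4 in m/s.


V_ua = 18002 * 0.047 / 4 = 211.5 m/s

211.5 m/s


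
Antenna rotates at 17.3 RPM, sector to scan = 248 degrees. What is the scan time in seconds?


t = 248 / (17.3 * 360) * 60 = 2.39 s

2.39 s


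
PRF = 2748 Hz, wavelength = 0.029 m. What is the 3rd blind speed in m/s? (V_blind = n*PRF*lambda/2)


V_blind = 3 * 2748 * 0.029 / 2 = 119.5 m/s

119.5 m/s


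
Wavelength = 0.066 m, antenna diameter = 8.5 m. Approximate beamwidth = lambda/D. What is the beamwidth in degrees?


BW_rad = 0.066 / 8.5 = 0.007765
BW_deg = 0.44 degrees

0.44 degrees


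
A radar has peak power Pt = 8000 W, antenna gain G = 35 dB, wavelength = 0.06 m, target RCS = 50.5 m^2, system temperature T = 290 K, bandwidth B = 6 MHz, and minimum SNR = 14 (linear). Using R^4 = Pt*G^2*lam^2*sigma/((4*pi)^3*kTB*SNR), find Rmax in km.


G_lin = 10^(35/10) = 3162.27766
R^4 = 8000 * 3162.27766^2 * 0.06^2 * 50.5 / ((4*pi)^3 * 1.38e-23 * 290 * 6000000.0 * 14)
R^4 = 2.18021e19 m^4
R_max = (2.18021e19)^(1/4) = 68332.1 m = 68.3 km

68.3 km


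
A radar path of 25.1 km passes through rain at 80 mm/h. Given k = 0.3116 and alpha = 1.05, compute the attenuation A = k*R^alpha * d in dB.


gamma = 0.3116 * 80^1.05 = 31.034299 dB/km
A = 31.034299 * 25.1 = 778.96 dB

778.96 dB


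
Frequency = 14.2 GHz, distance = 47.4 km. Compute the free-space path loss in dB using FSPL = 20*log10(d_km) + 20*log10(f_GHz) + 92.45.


20*log10(47.4) = 33.52
20*log10(14.2) = 23.05
FSPL = 149.0 dB

149.0 dB


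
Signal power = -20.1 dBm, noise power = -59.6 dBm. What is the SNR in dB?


SNR = -20.1 - (-59.6) = 39.5 dB

39.5 dB


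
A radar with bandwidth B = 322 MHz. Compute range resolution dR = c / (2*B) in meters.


dR = 3e8 / (2 * 322000000.0) = 0.47 m

0.47 m


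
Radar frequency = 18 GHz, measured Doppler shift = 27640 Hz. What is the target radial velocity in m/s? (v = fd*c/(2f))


v = 27640 * 3e8 / (2 * 18000000000.0) = 230.3 m/s

230.3 m/s


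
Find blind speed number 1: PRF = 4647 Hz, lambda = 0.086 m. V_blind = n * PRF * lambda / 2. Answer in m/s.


V_blind = 1 * 4647 * 0.086 / 2 = 199.8 m/s

199.8 m/s


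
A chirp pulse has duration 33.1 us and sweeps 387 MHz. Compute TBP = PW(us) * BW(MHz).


TBP = 33.1 * 387 = 12809.7

12809.7


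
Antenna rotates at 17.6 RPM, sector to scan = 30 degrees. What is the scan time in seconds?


t = 30 / (17.6 * 360) * 60 = 0.28 s

0.28 s


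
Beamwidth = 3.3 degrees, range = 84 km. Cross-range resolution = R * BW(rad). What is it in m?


BW_rad = 0.057595865
CR = 84000 * 0.057595865 = 4838.1 m

4838.1 m


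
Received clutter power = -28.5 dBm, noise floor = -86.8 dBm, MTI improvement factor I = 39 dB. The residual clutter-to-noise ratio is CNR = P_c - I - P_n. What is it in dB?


CNR = -28.5 - 39 - (-86.8) = 19.3 dB

19.3 dB


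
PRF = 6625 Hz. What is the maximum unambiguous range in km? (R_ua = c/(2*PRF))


R_ua = 3e8 / (2 * 6625) = 22641.5 m = 22.6 km

22.6 km


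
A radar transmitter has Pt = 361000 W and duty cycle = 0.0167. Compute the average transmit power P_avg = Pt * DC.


P_avg = 361000 * 0.0167 = 6028.7 W

6028.7 W


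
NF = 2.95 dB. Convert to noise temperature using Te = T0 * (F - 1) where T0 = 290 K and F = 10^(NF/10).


NF_lin = 10^(2.95/10) = 1.972423
Te = 290 * (1.972423 - 1) = 282.0 K

282.0 K


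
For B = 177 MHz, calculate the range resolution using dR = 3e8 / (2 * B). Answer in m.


dR = 3e8 / (2 * 177000000.0) = 0.85 m

0.85 m


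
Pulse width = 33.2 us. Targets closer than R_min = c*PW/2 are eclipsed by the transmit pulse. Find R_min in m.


R_min = 3e8 * 33.2e-6 / 2 = 4980.0 m

4980.0 m


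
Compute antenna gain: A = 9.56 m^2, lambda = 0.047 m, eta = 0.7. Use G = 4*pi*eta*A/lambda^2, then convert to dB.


G_linear = 4*pi*0.7*9.56/0.047^2 = 38068.88
G_dB = 10*log10(38068.88) = 45.8 dB

45.8 dB


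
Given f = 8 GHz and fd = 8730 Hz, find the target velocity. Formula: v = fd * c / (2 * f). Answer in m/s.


v = 8730 * 3e8 / (2 * 8000000000.0) = 163.7 m/s

163.7 m/s


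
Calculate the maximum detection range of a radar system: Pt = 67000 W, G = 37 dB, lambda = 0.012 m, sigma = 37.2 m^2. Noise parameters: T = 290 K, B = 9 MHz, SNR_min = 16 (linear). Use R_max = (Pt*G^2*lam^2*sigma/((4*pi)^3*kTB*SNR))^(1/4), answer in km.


G_lin = 10^(37/10) = 5011.872336
R^4 = 67000 * 5011.872336^2 * 0.012^2 * 37.2 / ((4*pi)^3 * 1.38e-23 * 290 * 9000000.0 * 16)
R^4 = 7.88335e18 m^4
R_max = (7.88335e18)^(1/4) = 52988.0 m = 53.0 km

53.0 km


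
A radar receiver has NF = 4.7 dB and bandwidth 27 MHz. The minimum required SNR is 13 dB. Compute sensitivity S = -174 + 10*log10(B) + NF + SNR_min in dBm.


10*log10(27000000.0) = 74.31
S = -174 + 74.31 + 4.7 + 13 = -82.0 dBm

-82.0 dBm


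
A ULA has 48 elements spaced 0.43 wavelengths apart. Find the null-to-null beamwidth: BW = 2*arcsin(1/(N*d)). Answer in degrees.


1/(N*d) = 1/(48*0.43) = 0.04845
BW = 2*arcsin(0.04845) = 5.6 degrees

5.6 degrees


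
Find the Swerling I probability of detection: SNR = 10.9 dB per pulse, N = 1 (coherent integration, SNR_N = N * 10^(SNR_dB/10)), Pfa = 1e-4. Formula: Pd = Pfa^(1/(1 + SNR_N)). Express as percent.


SNR_lin = 10^(10.9/10) = 12.30269
SNR_N = 1 * 12.30269 = 12.30269
1/(1 + SNR_N) = 1/13.30269 = 0.0751728
Pd = (1e-4)^0.0751728 = 0.50039
Pd = 50.0%

50.0%


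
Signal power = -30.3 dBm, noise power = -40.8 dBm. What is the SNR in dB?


SNR = -30.3 - (-40.8) = 10.5 dB

10.5 dB


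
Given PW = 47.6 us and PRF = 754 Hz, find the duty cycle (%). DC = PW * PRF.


DC = 47.6e-6 * 754 * 100 = 3.59%

3.59%


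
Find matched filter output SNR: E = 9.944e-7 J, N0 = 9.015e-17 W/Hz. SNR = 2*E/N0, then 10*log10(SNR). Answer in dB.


SNR_lin = 2 * 9.944e-7 / 9.015e-17 = 2.206e10
SNR_dB = 10*log10(2.206e10) = 103.4 dB

103.4 dB


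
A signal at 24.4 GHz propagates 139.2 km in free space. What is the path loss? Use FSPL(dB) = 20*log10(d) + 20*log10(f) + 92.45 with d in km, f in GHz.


20*log10(139.2) = 42.87
20*log10(24.4) = 27.75
FSPL = 163.1 dB

163.1 dB


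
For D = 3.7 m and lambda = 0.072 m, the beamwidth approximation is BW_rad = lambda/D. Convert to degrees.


BW_rad = 0.072 / 3.7 = 0.019459
BW_deg = 1.11 degrees

1.11 degrees


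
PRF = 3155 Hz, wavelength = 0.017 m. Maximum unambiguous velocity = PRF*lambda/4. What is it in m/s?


V_ua = 3155 * 0.017 / 4 = 13.4 m/s

13.4 m/s


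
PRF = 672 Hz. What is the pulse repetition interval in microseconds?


PRI = 1/672 = 0.0014880952 s = 1488.1 us

1488.1 us


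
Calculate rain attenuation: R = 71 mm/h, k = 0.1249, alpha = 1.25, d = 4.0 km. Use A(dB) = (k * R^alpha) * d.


gamma = 0.1249 * 71^1.25 = 25.74159 dB/km
A = 25.74159 * 4.0 = 102.97 dB

102.97 dB


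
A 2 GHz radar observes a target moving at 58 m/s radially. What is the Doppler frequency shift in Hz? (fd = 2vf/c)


fd = 2 * 58 * 2000000000.0 / 3e8 = 773.3 Hz

773.3 Hz


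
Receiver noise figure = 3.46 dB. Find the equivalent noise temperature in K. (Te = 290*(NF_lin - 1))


NF_lin = 10^(3.46/10) = 2.218196
Te = 290 * (2.218196 - 1) = 353.3 K

353.3 K


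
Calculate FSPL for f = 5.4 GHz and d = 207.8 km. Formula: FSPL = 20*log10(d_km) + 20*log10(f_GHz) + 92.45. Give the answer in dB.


20*log10(207.8) = 46.35
20*log10(5.4) = 14.65
FSPL = 153.5 dB

153.5 dB


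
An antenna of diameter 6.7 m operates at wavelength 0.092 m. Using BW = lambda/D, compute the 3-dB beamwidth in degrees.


BW_rad = 0.092 / 6.7 = 0.013731
BW_deg = 0.79 degrees

0.79 degrees


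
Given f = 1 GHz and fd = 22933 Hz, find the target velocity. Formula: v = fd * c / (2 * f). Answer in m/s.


v = 22933 * 3e8 / (2 * 1000000000.0) = 3440.0 m/s

3440.0 m/s


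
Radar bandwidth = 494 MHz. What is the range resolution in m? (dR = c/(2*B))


dR = 3e8 / (2 * 494000000.0) = 0.3 m

0.3 m


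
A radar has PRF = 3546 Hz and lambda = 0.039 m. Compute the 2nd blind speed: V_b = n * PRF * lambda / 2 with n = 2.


V_blind = 2 * 3546 * 0.039 / 2 = 138.3 m/s

138.3 m/s


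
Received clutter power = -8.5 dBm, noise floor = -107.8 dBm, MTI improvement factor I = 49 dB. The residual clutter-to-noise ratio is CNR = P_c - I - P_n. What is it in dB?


CNR = -8.5 - 49 - (-107.8) = 50.3 dB

50.3 dB


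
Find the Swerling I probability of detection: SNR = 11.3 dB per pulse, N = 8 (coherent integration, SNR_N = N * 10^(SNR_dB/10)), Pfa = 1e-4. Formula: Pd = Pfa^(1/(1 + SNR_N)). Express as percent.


SNR_lin = 10^(11.3/10) = 13.48963
SNR_N = 8 * 13.48963 = 107.91704
1/(1 + SNR_N) = 1/108.91704 = 0.0091813
Pd = (1e-4)^0.0091813 = 0.91891
Pd = 91.9%

91.9%


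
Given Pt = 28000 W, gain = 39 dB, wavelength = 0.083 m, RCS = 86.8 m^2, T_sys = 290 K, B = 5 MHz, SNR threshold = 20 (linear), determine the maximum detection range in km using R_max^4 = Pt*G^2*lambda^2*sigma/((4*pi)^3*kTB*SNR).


G_lin = 10^(39/10) = 7943.282347
R^4 = 28000 * 7943.282347^2 * 0.083^2 * 86.8 / ((4*pi)^3 * 1.38e-23 * 290 * 5000000.0 * 20)
R^4 = 1.33023e21 m^4
R_max = (1.33023e21)^(1/4) = 190977.3 m = 191.0 km

191.0 km


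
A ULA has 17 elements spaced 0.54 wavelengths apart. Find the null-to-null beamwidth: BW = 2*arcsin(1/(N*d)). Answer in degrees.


1/(N*d) = 1/(17*0.54) = 0.108932
BW = 2*arcsin(0.108932) = 12.5 degrees

12.5 degrees


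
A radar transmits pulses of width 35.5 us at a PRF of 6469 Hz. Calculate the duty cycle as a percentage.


DC = 35.5e-6 * 6469 * 100 = 22.96%

22.96%


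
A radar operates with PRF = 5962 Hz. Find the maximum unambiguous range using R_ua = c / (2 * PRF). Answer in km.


R_ua = 3e8 / (2 * 5962) = 25159.3 m = 25.2 km

25.2 km


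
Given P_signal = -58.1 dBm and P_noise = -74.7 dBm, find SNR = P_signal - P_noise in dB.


SNR = -58.1 - (-74.7) = 16.6 dB

16.6 dB


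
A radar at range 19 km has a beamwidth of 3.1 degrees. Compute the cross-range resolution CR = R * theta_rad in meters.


BW_rad = 0.054105207
CR = 19000 * 0.054105207 = 1028.0 m

1028.0 m


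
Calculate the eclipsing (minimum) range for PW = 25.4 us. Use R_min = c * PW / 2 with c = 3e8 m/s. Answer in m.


R_min = 3e8 * 25.4e-6 / 2 = 3810.0 m

3810.0 m


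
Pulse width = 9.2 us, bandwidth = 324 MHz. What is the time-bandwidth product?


TBP = 9.2 * 324 = 2980.8

2980.8


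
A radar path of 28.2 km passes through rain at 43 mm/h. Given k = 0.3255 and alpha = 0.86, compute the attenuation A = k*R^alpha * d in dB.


gamma = 0.3255 * 43^0.86 = 8.266732 dB/km
A = 8.266732 * 28.2 = 233.12 dB

233.12 dB


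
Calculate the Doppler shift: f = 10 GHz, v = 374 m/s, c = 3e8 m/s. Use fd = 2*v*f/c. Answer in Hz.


fd = 2 * 374 * 10000000000.0 / 3e8 = 24933.3 Hz

24933.3 Hz


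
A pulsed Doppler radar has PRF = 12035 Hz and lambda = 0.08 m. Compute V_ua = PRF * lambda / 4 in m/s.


V_ua = 12035 * 0.08 / 4 = 240.7 m/s

240.7 m/s


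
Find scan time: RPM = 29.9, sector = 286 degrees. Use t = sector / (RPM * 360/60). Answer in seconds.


t = 286 / (29.9 * 360) * 60 = 1.59 s

1.59 s


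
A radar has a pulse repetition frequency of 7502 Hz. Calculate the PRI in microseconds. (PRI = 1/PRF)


PRI = 1/7502 = 0.0001332978 s = 133.3 us

133.3 us


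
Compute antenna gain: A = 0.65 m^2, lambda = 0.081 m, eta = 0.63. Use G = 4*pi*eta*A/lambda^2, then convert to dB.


G_linear = 4*pi*0.63*0.65/0.081^2 = 784.32
G_dB = 10*log10(784.32) = 28.9 dB

28.9 dB


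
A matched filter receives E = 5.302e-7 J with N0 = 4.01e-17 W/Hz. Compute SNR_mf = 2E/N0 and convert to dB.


SNR_lin = 2 * 5.302e-7 / 4.01e-17 = 2.644e10
SNR_dB = 10*log10(2.644e10) = 104.2 dB

104.2 dB


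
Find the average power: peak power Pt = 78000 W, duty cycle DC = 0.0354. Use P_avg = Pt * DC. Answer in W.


P_avg = 78000 * 0.0354 = 2761.2 W

2761.2 W


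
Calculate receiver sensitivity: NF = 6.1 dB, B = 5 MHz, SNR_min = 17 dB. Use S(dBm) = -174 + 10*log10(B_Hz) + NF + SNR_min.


10*log10(5000000.0) = 66.99
S = -174 + 66.99 + 6.1 + 17 = -83.9 dBm

-83.9 dBm


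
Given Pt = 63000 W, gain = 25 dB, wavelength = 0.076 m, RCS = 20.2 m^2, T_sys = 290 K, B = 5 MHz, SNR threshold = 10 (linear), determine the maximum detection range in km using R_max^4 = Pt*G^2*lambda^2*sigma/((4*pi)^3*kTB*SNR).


G_lin = 10^(25/10) = 316.227766
R^4 = 63000 * 316.227766^2 * 0.076^2 * 20.2 / ((4*pi)^3 * 1.38e-23 * 290 * 5000000.0 * 10)
R^4 = 1.85115e18 m^4
R_max = (1.85115e18)^(1/4) = 36885.9 m = 36.9 km

36.9 km


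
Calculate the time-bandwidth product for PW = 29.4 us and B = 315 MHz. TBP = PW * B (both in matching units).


TBP = 29.4 * 315 = 9261.0

9261.0


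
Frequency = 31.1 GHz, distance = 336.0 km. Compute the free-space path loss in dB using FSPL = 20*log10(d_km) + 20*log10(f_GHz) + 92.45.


20*log10(336.0) = 50.53
20*log10(31.1) = 29.86
FSPL = 172.8 dB

172.8 dB


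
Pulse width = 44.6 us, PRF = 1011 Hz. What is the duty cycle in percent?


DC = 44.6e-6 * 1011 * 100 = 4.51%

4.51%


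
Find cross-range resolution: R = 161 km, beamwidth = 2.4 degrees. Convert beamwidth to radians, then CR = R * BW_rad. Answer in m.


BW_rad = 0.041887902
CR = 161000 * 0.041887902 = 6744.0 m

6744.0 m


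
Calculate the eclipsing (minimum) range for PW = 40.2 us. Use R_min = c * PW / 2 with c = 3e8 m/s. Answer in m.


R_min = 3e8 * 40.2e-6 / 2 = 6030.0 m

6030.0 m


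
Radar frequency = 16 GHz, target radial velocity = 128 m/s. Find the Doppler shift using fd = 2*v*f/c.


fd = 2 * 128 * 16000000000.0 / 3e8 = 13653.3 Hz

13653.3 Hz


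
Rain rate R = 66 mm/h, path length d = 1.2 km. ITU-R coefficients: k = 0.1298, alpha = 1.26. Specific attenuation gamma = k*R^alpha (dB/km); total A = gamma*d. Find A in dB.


gamma = 0.1298 * 66^1.26 = 25.462442 dB/km
A = 25.462442 * 1.2 = 30.55 dB

30.55 dB


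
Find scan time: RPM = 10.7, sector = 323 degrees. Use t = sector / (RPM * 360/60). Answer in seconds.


t = 323 / (10.7 * 360) * 60 = 5.03 s

5.03 s


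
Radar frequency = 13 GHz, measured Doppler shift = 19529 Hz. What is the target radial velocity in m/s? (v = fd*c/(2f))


v = 19529 * 3e8 / (2 * 13000000000.0) = 225.3 m/s

225.3 m/s


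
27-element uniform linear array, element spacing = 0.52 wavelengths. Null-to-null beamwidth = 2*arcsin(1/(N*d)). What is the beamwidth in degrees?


1/(N*d) = 1/(27*0.52) = 0.071225
BW = 2*arcsin(0.071225) = 8.2 degrees

8.2 degrees


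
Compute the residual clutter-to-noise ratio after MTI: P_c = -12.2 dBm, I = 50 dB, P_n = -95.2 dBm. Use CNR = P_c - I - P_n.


CNR = -12.2 - 50 - (-95.2) = 33.0 dB

33.0 dB


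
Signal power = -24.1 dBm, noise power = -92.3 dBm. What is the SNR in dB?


SNR = -24.1 - (-92.3) = 68.2 dB

68.2 dB


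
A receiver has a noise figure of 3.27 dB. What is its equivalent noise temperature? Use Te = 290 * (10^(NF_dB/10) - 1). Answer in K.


NF_lin = 10^(3.27/10) = 2.123244
Te = 290 * (2.123244 - 1) = 325.7 K

325.7 K


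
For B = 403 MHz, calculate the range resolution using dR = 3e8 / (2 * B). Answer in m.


dR = 3e8 / (2 * 403000000.0) = 0.37 m

0.37 m


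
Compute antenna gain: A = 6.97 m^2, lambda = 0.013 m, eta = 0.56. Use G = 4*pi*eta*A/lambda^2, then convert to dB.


G_linear = 4*pi*0.56*6.97/0.013^2 = 290231.11
G_dB = 10*log10(290231.11) = 54.6 dB

54.6 dB


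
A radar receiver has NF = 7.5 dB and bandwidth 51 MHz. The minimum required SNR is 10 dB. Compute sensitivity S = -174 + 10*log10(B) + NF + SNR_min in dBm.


10*log10(51000000.0) = 77.08
S = -174 + 77.08 + 7.5 + 10 = -79.4 dBm

-79.4 dBm


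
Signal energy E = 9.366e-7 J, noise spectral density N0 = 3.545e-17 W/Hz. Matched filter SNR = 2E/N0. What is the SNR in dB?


SNR_lin = 2 * 9.366e-7 / 3.545e-17 = 5.284e10
SNR_dB = 10*log10(5.284e10) = 107.2 dB

107.2 dB


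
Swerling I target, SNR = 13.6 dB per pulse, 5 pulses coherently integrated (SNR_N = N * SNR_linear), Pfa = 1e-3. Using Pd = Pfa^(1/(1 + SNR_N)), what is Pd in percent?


SNR_lin = 10^(13.6/10) = 22.90868
SNR_N = 5 * 22.90868 = 114.5434
1/(1 + SNR_N) = 1/115.5434 = 0.0086548
Pd = (1e-3)^0.0086548 = 0.94197
Pd = 94.2%

94.2%


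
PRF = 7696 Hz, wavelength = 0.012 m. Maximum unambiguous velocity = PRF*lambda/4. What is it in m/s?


V_ua = 7696 * 0.012 / 4 = 23.1 m/s

23.1 m/s


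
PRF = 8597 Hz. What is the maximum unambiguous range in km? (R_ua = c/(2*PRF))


R_ua = 3e8 / (2 * 8597) = 17447.9 m = 17.4 km

17.4 km


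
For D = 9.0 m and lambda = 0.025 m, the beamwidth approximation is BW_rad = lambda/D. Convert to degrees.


BW_rad = 0.025 / 9.0 = 0.002778
BW_deg = 0.16 degrees

0.16 degrees


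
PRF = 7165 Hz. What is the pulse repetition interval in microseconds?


PRI = 1/7165 = 0.0001395673 s = 139.6 us

139.6 us


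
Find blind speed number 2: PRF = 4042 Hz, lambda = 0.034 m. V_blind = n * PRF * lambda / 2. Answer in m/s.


V_blind = 2 * 4042 * 0.034 / 2 = 137.4 m/s

137.4 m/s


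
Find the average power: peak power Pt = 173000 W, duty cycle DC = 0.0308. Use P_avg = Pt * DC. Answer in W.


P_avg = 173000 * 0.0308 = 5328.4 W

5328.4 W


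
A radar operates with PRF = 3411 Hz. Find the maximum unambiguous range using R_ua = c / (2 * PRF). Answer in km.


R_ua = 3e8 / (2 * 3411) = 43975.4 m = 44.0 km

44.0 km


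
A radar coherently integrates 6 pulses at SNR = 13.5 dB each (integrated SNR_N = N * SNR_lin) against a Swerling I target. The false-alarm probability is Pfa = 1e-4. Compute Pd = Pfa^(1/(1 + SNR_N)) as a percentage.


SNR_lin = 10^(13.5/10) = 22.38721
SNR_N = 6 * 22.38721 = 134.32326
1/(1 + SNR_N) = 1/135.32326 = 0.0073897
Pd = (1e-4)^0.0073897 = 0.9342
Pd = 93.4%

93.4%


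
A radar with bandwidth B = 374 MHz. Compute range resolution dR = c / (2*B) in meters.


dR = 3e8 / (2 * 374000000.0) = 0.4 m

0.4 m


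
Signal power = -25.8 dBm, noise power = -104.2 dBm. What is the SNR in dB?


SNR = -25.8 - (-104.2) = 78.4 dB

78.4 dB


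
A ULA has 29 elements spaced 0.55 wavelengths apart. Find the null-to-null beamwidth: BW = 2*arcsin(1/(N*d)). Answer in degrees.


1/(N*d) = 1/(29*0.55) = 0.062696
BW = 2*arcsin(0.062696) = 7.2 degrees

7.2 degrees


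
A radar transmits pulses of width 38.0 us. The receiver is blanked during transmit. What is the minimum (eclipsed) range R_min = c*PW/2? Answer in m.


R_min = 3e8 * 38.0e-6 / 2 = 5700.0 m

5700.0 m


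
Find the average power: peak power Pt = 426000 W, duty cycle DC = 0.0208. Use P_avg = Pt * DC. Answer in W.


P_avg = 426000 * 0.0208 = 8860.8 W

8860.8 W


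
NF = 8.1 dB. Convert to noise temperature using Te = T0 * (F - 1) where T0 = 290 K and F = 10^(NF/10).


NF_lin = 10^(8.1/10) = 6.456542
Te = 290 * (6.456542 - 1) = 1582.4 K

1582.4 K


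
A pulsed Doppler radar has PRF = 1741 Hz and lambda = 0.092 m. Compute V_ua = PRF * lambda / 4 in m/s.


V_ua = 1741 * 0.092 / 4 = 40.0 m/s

40.0 m/s


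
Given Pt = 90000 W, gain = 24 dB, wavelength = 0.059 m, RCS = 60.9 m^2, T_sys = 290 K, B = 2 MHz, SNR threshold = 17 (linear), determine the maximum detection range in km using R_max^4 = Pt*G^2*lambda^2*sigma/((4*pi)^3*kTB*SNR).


G_lin = 10^(24/10) = 251.188643
R^4 = 90000 * 251.188643^2 * 0.059^2 * 60.9 / ((4*pi)^3 * 1.38e-23 * 290 * 2000000.0 * 17)
R^4 = 4.45839e18 m^4
R_max = (4.45839e18)^(1/4) = 45951.0 m = 46.0 km

46.0 km


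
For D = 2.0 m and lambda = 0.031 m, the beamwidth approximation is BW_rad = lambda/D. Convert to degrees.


BW_rad = 0.031 / 2.0 = 0.0155
BW_deg = 0.89 degrees

0.89 degrees


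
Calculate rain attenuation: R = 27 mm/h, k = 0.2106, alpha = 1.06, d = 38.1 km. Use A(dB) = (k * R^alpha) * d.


gamma = 0.2106 * 27^1.06 = 6.929533 dB/km
A = 6.929533 * 38.1 = 264.02 dB

264.02 dB


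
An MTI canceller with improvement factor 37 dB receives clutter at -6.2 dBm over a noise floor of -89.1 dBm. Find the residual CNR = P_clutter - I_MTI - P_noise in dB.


CNR = -6.2 - 37 - (-89.1) = 45.9 dB

45.9 dB


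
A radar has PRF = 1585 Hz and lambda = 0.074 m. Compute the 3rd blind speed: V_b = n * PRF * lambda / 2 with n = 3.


V_blind = 3 * 1585 * 0.074 / 2 = 175.9 m/s

175.9 m/s


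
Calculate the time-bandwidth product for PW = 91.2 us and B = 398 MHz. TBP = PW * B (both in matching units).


TBP = 91.2 * 398 = 36297.6

36297.6


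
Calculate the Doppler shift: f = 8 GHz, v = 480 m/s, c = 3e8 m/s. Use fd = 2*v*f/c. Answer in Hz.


fd = 2 * 480 * 8000000000.0 / 3e8 = 25600.0 Hz

25600.0 Hz


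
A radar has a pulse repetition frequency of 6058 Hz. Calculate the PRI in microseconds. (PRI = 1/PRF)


PRI = 1/6058 = 0.000165071 s = 165.1 us

165.1 us


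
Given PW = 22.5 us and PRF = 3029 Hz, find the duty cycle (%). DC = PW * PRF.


DC = 22.5e-6 * 3029 * 100 = 6.82%

6.82%


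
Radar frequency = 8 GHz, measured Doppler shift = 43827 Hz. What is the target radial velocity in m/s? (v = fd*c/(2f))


v = 43827 * 3e8 / (2 * 8000000000.0) = 821.8 m/s

821.8 m/s


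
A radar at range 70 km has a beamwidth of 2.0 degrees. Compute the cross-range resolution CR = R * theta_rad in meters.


BW_rad = 0.034906585
CR = 70000 * 0.034906585 = 2443.5 m

2443.5 m


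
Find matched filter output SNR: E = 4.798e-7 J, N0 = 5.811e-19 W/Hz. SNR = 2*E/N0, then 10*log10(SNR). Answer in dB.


SNR_lin = 2 * 4.798e-7 / 5.811e-19 = 1.651e12
SNR_dB = 10*log10(1.651e12) = 122.2 dB

122.2 dB


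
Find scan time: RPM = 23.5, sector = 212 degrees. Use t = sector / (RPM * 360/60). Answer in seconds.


t = 212 / (23.5 * 360) * 60 = 1.5 s

1.5 s


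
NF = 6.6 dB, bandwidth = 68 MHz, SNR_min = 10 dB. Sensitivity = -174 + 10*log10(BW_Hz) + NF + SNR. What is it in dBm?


10*log10(68000000.0) = 78.33
S = -174 + 78.33 + 6.6 + 10 = -79.1 dBm

-79.1 dBm


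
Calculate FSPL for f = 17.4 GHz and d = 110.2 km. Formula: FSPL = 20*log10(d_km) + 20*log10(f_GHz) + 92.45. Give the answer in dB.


20*log10(110.2) = 40.84
20*log10(17.4) = 24.81
FSPL = 158.1 dB

158.1 dB


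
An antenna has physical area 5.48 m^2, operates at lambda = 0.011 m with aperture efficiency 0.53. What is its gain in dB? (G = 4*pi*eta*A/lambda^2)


G_linear = 4*pi*0.53*5.48/0.011^2 = 301634.44
G_dB = 10*log10(301634.44) = 54.8 dB

54.8 dB


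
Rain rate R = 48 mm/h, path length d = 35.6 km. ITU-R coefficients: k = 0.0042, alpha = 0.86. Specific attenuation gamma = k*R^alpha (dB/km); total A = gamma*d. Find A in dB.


gamma = 0.0042 * 48^0.86 = 0.117251 dB/km
A = 0.117251 * 35.6 = 4.17 dB

4.17 dB


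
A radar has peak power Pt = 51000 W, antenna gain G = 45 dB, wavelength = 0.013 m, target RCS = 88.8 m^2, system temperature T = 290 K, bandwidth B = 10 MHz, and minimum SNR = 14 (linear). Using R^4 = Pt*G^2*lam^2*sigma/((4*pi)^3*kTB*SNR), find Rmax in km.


G_lin = 10^(45/10) = 31622.776602
R^4 = 51000 * 31622.776602^2 * 0.013^2 * 88.8 / ((4*pi)^3 * 1.38e-23 * 290 * 10000000.0 * 14)
R^4 = 6.88391e20 m^4
R_max = (6.88391e20)^(1/4) = 161979.0 m = 162.0 km

162.0 km


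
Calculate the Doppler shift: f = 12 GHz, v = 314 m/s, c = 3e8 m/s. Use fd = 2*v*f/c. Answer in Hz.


fd = 2 * 314 * 12000000000.0 / 3e8 = 25120.0 Hz

25120.0 Hz


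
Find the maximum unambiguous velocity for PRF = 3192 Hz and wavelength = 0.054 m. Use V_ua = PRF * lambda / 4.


V_ua = 3192 * 0.054 / 4 = 43.1 m/s

43.1 m/s


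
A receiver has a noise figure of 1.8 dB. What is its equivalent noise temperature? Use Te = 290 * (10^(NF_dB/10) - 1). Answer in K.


NF_lin = 10^(1.8/10) = 1.513561
Te = 290 * (1.513561 - 1) = 148.9 K

148.9 K


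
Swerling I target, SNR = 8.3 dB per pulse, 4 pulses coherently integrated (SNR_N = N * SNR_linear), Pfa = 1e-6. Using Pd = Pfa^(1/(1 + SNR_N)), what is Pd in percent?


SNR_lin = 10^(8.3/10) = 6.76083
SNR_N = 4 * 6.76083 = 27.04332
1/(1 + SNR_N) = 1/28.04332 = 0.0356591
Pd = (1e-6)^0.0356591 = 0.61101
Pd = 61.1%

61.1%


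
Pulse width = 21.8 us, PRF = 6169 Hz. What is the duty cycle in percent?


DC = 21.8e-6 * 6169 * 100 = 13.45%

13.45%


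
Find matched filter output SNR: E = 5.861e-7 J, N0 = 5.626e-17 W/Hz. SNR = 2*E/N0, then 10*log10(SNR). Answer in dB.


SNR_lin = 2 * 5.861e-7 / 5.626e-17 = 2.084e10
SNR_dB = 10*log10(2.084e10) = 103.2 dB

103.2 dB


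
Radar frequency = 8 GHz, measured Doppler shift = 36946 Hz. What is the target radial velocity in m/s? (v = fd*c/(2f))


v = 36946 * 3e8 / (2 * 8000000000.0) = 692.7 m/s

692.7 m/s


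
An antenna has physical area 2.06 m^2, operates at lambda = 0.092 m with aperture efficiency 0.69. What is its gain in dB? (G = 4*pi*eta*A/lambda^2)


G_linear = 4*pi*0.69*2.06/0.092^2 = 2110.33
G_dB = 10*log10(2110.33) = 33.2 dB

33.2 dB


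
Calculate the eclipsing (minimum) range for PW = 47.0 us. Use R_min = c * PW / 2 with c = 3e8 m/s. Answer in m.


R_min = 3e8 * 47.0e-6 / 2 = 7050.0 m

7050.0 m


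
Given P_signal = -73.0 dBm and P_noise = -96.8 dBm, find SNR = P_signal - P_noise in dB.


SNR = -73.0 - (-96.8) = 23.8 dB

23.8 dB


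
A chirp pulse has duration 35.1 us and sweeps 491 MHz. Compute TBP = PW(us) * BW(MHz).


TBP = 35.1 * 491 = 17234.1

17234.1


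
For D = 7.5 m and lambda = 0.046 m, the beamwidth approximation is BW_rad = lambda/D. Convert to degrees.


BW_rad = 0.046 / 7.5 = 0.006133
BW_deg = 0.35 degrees

0.35 degrees


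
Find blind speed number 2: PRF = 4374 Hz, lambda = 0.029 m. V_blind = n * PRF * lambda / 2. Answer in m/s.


V_blind = 2 * 4374 * 0.029 / 2 = 126.8 m/s

126.8 m/s


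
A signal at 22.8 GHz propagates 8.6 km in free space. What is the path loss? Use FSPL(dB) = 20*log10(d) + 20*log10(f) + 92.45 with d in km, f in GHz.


20*log10(8.6) = 18.69
20*log10(22.8) = 27.16
FSPL = 138.3 dB

138.3 dB


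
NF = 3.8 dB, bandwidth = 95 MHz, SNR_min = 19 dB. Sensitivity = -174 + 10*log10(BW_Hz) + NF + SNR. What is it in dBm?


10*log10(95000000.0) = 79.78
S = -174 + 79.78 + 3.8 + 19 = -71.4 dBm

-71.4 dBm


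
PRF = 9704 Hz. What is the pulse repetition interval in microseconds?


PRI = 1/9704 = 0.0001030503 s = 103.1 us

103.1 us


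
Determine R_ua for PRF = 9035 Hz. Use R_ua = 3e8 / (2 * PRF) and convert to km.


R_ua = 3e8 / (2 * 9035) = 16602.1 m = 16.6 km

16.6 km


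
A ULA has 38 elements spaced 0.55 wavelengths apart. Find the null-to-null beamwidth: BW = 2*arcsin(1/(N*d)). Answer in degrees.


1/(N*d) = 1/(38*0.55) = 0.047847
BW = 2*arcsin(0.047847) = 5.5 degrees

5.5 degrees


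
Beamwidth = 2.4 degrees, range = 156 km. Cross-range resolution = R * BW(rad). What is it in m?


BW_rad = 0.041887902
CR = 156000 * 0.041887902 = 6534.5 m

6534.5 m


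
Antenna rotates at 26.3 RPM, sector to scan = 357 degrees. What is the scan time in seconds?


t = 357 / (26.3 * 360) * 60 = 2.26 s

2.26 s


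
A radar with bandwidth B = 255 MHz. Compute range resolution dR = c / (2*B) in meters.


dR = 3e8 / (2 * 255000000.0) = 0.59 m

0.59 m


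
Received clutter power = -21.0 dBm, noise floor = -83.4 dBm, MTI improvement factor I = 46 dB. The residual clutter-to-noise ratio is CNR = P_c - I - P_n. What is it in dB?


CNR = -21.0 - 46 - (-83.4) = 16.4 dB

16.4 dB


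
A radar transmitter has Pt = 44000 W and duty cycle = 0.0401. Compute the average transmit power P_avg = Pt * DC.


P_avg = 44000 * 0.0401 = 1764.4 W

1764.4 W


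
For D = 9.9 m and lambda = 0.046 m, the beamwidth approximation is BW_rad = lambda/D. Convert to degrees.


BW_rad = 0.046 / 9.9 = 0.004646
BW_deg = 0.27 degrees

0.27 degrees


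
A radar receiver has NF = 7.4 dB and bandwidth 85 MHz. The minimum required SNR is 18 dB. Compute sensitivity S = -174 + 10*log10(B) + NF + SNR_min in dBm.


10*log10(85000000.0) = 79.29
S = -174 + 79.29 + 7.4 + 18 = -69.3 dBm

-69.3 dBm


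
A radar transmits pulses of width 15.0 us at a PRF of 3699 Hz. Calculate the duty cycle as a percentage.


DC = 15.0e-6 * 3699 * 100 = 5.55%

5.55%


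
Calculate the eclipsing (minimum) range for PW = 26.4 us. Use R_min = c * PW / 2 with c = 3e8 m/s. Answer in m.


R_min = 3e8 * 26.4e-6 / 2 = 3960.0 m

3960.0 m


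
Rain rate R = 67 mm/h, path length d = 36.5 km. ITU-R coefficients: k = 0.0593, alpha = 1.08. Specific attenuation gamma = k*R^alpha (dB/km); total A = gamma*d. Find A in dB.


gamma = 0.0593 * 67^1.08 = 5.561801 dB/km
A = 5.561801 * 36.5 = 203.01 dB

203.01 dB


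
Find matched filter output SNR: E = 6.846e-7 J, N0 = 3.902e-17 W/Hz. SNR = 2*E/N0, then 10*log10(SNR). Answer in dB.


SNR_lin = 2 * 6.846e-7 / 3.902e-17 = 3.509e10
SNR_dB = 10*log10(3.509e10) = 105.5 dB

105.5 dB


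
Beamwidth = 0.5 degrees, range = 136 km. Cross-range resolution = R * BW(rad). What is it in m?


BW_rad = 0.008726646
CR = 136000 * 0.008726646 = 1186.8 m

1186.8 m


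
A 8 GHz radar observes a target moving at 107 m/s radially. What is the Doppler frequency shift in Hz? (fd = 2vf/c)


fd = 2 * 107 * 8000000000.0 / 3e8 = 5706.7 Hz

5706.7 Hz


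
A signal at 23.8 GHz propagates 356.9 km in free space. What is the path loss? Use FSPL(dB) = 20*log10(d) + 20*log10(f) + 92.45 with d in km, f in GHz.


20*log10(356.9) = 51.05
20*log10(23.8) = 27.53
FSPL = 171.0 dB

171.0 dB


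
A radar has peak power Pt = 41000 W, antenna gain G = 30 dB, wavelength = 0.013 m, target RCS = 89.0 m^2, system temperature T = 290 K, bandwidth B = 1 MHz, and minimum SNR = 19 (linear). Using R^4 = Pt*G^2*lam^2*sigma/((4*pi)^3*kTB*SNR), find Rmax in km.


G_lin = 10^(30/10) = 1000.0
R^4 = 41000 * 1000.0^2 * 0.013^2 * 89.0 / ((4*pi)^3 * 1.38e-23 * 290 * 1000000.0 * 19)
R^4 = 4.08696e18 m^4
R_max = (4.08696e18)^(1/4) = 44962.5 m = 45.0 km

45.0 km


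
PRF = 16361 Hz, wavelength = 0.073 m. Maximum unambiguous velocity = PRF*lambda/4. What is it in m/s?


V_ua = 16361 * 0.073 / 4 = 298.6 m/s

298.6 m/s


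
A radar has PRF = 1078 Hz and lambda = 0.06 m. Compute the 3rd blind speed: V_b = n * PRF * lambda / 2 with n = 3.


V_blind = 3 * 1078 * 0.06 / 2 = 97.0 m/s

97.0 m/s


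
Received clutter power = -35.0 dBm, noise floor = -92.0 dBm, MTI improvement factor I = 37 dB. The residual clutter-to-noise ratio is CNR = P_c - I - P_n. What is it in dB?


CNR = -35.0 - 37 - (-92.0) = 20.0 dB

20.0 dB


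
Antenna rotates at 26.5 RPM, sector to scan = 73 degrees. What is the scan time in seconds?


t = 73 / (26.5 * 360) * 60 = 0.46 s

0.46 s
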